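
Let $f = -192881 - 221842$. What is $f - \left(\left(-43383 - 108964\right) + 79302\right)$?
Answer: $-341678$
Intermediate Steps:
$f = -414723$ ($f = -192881 - 221842 = -414723$)
$f - \left(\left(-43383 - 108964\right) + 79302\right) = -414723 - \left(\left(-43383 - 108964\right) + 79302\right) = -414723 - \left(-152347 + 79302\right) = -414723 - -73045 = -414723 + 73045 = -341678$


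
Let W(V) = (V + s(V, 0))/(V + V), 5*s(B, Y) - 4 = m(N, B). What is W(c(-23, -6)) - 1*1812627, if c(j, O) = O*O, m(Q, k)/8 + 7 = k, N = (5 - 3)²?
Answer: -81568163/45 ≈ -1.8126e+6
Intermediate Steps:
N = 4 (N = 2² = 4)
m(Q, k) = -56 + 8*k
s(B, Y) = -52/5 + 8*B/5 (s(B, Y) = ⅘ + (-56 + 8*B)/5 = ⅘ + (-56/5 + 8*B/5) = -52/5 + 8*B/5)
c(j, O) = O²
W(V) = (-52/5 + 13*V/5)/(2*V) (W(V) = (V + (-52/5 + 8*V/5))/(V + V) = (-52/5 + 13*V/5)/((2*V)) = (-52/5 + 13*V/5)*(1/(2*V)) = (-52/5 + 13*V/5)/(2*V))
W(c(-23, -6)) - 1*1812627 = 13*(-4 + (-6)²)/(10*((-6)²)) - 1*1812627 = (13/10)*(-4 + 36)/36 - 1812627 = (13/10)*(1/36)*32 - 1812627 = 52/45 - 1812627 = -81568163/45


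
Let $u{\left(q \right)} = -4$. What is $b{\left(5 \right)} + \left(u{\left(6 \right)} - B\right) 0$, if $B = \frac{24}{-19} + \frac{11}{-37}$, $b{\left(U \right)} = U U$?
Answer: $25$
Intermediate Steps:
$b{\left(U \right)} = U^{2}$
$B = - \frac{1097}{703}$ ($B = 24 \left(- \frac{1}{19}\right) + 11 \left(- \frac{1}{37}\right) = - \frac{24}{19} - \frac{11}{37} = - \frac{1097}{703} \approx -1.5605$)
$b{\left(5 \right)} + \left(u{\left(6 \right)} - B\right) 0 = 5^{2} + \left(-4 - - \frac{1097}{703}\right) 0 = 25 + \left(-4 + \frac{1097}{703}\right) 0 = 25 - 0 = 25 + 0 = 25$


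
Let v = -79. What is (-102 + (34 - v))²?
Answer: 121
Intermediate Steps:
(-102 + (34 - v))² = (-102 + (34 - 1*(-79)))² = (-102 + (34 + 79))² = (-102 + 113)² = 11² = 121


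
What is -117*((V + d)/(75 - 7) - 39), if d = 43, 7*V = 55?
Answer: 532584/119 ≈ 4475.5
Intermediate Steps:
V = 55/7 (V = (⅐)*55 = 55/7 ≈ 7.8571)
-117*((V + d)/(75 - 7) - 39) = -117*((55/7 + 43)/(75 - 7) - 39) = -117*((356/7)/68 - 39) = -117*((356/7)*(1/68) - 39) = -117*(89/119 - 39) = -117*(-4552/119) = 532584/119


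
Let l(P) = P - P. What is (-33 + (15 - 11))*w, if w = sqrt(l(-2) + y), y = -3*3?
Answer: -87*I ≈ -87.0*I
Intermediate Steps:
y = -9
l(P) = 0
w = 3*I (w = sqrt(0 - 9) = sqrt(-9) = 3*I ≈ 3.0*I)
(-33 + (15 - 11))*w = (-33 + (15 - 11))*(3*I) = (-33 + 4)*(3*I) = -87*I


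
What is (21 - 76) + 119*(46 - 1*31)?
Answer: 1730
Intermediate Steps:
(21 - 76) + 119*(46 - 1*31) = -55 + 119*(46 - 31) = -55 + 119*15 = -55 + 1785 = 1730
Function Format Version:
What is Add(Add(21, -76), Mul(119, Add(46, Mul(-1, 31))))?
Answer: 1730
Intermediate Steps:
Add(Add(21, -76), Mul(119, Add(46, Mul(-1, 31)))) = Add(-55, Mul(119, Add(46, -31))) = Add(-55, Mul(119, 15)) = Add(-55, 1785) = 1730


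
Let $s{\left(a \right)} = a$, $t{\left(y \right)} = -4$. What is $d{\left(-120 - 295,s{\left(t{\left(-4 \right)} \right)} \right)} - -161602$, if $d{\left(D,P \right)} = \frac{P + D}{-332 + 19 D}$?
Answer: $\frac{1327884053}{8217} \approx 1.616 \cdot 10^{5}$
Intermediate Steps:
$d{\left(D,P \right)} = \frac{D + P}{-332 + 19 D}$
$d{\left(-120 - 295,s{\left(t{\left(-4 \right)} \right)} \right)} - -161602 = \frac{\left(-120 - 295\right) - 4}{-332 + 19 \left(-120 - 295\right)} - -161602 = \frac{-415 - 4}{-332 + 19 \left(-415\right)} + 161602 = \frac{1}{-332 - 7885} \left(-419\right) + 161602 = \frac{1}{-8217} \left(-419\right) + 161602 = \left(- \frac{1}{8217}\right) \left(-419\right) + 161602 = \frac{419}{8217} + 161602 = \frac{1327884053}{8217}$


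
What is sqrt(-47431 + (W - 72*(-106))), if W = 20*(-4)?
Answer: 3*I*sqrt(4431) ≈ 199.7*I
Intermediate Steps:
W = -80
sqrt(-47431 + (W - 72*(-106))) = sqrt(-47431 + (-80 - 72*(-106))) = sqrt(-47431 + (-80 + 7632)) = sqrt(-47431 + 7552) = sqrt(-39879) = 3*I*sqrt(4431)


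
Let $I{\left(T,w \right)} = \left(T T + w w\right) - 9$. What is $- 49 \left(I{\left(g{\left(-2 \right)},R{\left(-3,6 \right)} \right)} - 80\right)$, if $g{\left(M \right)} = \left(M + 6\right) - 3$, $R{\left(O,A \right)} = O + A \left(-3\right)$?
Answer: $-17297$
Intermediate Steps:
$R{\left(O,A \right)} = O - 3 A$
$g{\left(M \right)} = 3 + M$ ($g{\left(M \right)} = \left(6 + M\right) - 3 = 3 + M$)
$I{\left(T,w \right)} = -9 + T^{2} + w^{2}$ ($I{\left(T,w \right)} = \left(T^{2} + w^{2}\right) - 9 = -9 + T^{2} + w^{2}$)
$- 49 \left(I{\left(g{\left(-2 \right)},R{\left(-3,6 \right)} \right)} - 80\right) = - 49 \left(\left(-9 + \left(3 - 2\right)^{2} + \left(-3 - 18\right)^{2}\right) - 80\right) = - 49 \left(\left(-9 + 1^{2} + \left(-3 - 18\right)^{2}\right) - 80\right) = - 49 \left(\left(-9 + 1 + \left(-21\right)^{2}\right) - 80\right) = - 49 \left(\left(-9 + 1 + 441\right) - 80\right) = - 49 \left(433 - 80\right) = \left(-49\right) 353 = -17297$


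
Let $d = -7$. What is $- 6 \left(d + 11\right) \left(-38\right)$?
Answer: $912$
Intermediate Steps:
$- 6 \left(d + 11\right) \left(-38\right) = - 6 \left(-7 + 11\right) \left(-38\right) = \left(-6\right) 4 \left(-38\right) = \left(-24\right) \left(-38\right) = 912$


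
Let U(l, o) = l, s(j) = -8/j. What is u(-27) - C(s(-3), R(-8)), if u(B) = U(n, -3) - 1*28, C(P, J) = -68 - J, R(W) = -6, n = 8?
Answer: 42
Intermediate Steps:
u(B) = -20 (u(B) = 8 - 1*28 = 8 - 28 = -20)
u(-27) - C(s(-3), R(-8)) = -20 - (-68 - 1*(-6)) = -20 - (-68 + 6) = -20 - 1*(-62) = -20 + 62 = 42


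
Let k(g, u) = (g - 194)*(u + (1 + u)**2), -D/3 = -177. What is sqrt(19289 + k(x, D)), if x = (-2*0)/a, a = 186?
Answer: I*sqrt(54990381) ≈ 7415.5*I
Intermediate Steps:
D = 531 (D = -3*(-177) = 531)
x = 0 (x = -2*0/186 = 0*(1/186) = 0)
k(g, u) = (-194 + g)*(u + (1 + u)**2)
sqrt(19289 + k(x, D)) = sqrt(19289 + (-194*531 - 194*(1 + 531)**2 + 0*531 + 0*(1 + 531)**2)) = sqrt(19289 + (-103014 - 194*532**2 + 0 + 0*532**2)) = sqrt(19289 + (-103014 - 194*283024 + 0 + 0*283024)) = sqrt(19289 + (-103014 - 54906656 + 0 + 0)) = sqrt(19289 - 55009670) = sqrt(-54990381) = I*sqrt(54990381)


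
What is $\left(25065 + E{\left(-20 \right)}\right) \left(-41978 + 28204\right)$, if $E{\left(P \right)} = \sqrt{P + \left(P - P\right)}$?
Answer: $-345245310 - 27548 i \sqrt{5} \approx -3.4525 \cdot 10^{8} - 61599.0 i$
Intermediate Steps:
$E{\left(P \right)} = \sqrt{P}$ ($E{\left(P \right)} = \sqrt{P + 0} = \sqrt{P}$)
$\left(25065 + E{\left(-20 \right)}\right) \left(-41978 + 28204\right) = \left(25065 + \sqrt{-20}\right) \left(-41978 + 28204\right) = \left(25065 + 2 i \sqrt{5}\right) \left(-13774\right) = -345245310 - 27548 i \sqrt{5}$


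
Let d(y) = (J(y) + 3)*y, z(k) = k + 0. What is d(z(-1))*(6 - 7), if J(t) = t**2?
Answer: 4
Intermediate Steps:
z(k) = k
d(y) = y*(3 + y**2) (d(y) = (y**2 + 3)*y = (3 + y**2)*y = y*(3 + y**2))
d(z(-1))*(6 - 7) = (-(3 + (-1)**2))*(6 - 7) = -(3 + 1)*(-1) = -1*4*(-1) = -4*(-1) = 4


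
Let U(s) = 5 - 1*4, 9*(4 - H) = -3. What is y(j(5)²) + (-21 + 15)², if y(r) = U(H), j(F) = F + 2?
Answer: 37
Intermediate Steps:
H = 13/3 (H = 4 - ⅑*(-3) = 4 + ⅓ = 13/3 ≈ 4.3333)
j(F) = 2 + F
U(s) = 1 (U(s) = 5 - 4 = 1)
y(r) = 1
y(j(5)²) + (-21 + 15)² = 1 + (-21 + 15)² = 1 + (-6)² = 1 + 36 = 37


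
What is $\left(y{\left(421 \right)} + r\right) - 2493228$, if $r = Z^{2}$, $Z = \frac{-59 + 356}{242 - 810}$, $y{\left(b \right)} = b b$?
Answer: $- \frac{747192901679}{322624} \approx -2.316 \cdot 10^{6}$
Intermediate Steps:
$y{\left(b \right)} = b^{2}$
$Z = - \frac{297}{568}$ ($Z = \frac{297}{-568} = 297 \left(- \frac{1}{568}\right) = - \frac{297}{568} \approx -0.52289$)
$r = \frac{88209}{322624}$ ($r = \left(- \frac{297}{568}\right)^{2} = \frac{88209}{322624} \approx 0.27341$)
$\left(y{\left(421 \right)} + r\right) - 2493228 = \left(421^{2} + \frac{88209}{322624}\right) - 2493228 = \left(177241 + \frac{88209}{322624}\right) - 2493228 = \frac{57182288593}{322624} - 2493228 = - \frac{747192901679}{322624}$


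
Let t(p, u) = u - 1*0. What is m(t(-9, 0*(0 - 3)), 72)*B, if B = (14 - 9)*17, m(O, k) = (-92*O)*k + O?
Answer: 0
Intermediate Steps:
t(p, u) = u (t(p, u) = u + 0 = u)
m(O, k) = O - 92*O*k (m(O, k) = -92*O*k + O = O - 92*O*k)
B = 85 (B = 5*17 = 85)
m(t(-9, 0*(0 - 3)), 72)*B = ((0*(0 - 3))*(1 - 92*72))*85 = ((0*(-3))*(1 - 6624))*85 = (0*(-6623))*85 = 0*85 = 0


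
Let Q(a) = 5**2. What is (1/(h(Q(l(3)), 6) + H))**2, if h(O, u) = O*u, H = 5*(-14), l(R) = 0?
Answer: 1/6400 ≈ 0.00015625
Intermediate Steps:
Q(a) = 25
H = -70
(1/(h(Q(l(3)), 6) + H))**2 = (1/(25*6 - 70))**2 = (1/(150 - 70))**2 = (1/80)**2 = 1/6400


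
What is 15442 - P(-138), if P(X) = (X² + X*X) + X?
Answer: -22508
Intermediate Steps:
P(X) = X + 2*X² (P(X) = (X² + X²) + X = 2*X² + X = X + 2*X²)
15442 - P(-138) = 15442 - (-138)*(1 + 2*(-138)) = 15442 - (-138)*(1 - 276) = 15442 - (-138)*(-275) = 15442 - 1*37950 = 15442 - 37950 = -22508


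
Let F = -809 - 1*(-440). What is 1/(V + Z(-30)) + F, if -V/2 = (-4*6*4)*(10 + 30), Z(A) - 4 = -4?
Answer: -2833919/7680 ≈ -369.00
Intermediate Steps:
F = -369 (F = -809 + 440 = -369)
Z(A) = 0 (Z(A) = 4 - 4 = 0)
V = 7680 (V = -2*-4*6*4*(10 + 30) = -2*(-24*4)*40 = -(-192)*40 = -2*(-3840) = 7680)
1/(V + Z(-30)) + F = 1/(7680 + 0) - 369 = 1/7680 - 369 = -2833919/7680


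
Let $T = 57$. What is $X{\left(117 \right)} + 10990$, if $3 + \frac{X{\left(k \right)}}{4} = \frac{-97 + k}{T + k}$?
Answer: $\frac{955126}{87} \approx 10978.0$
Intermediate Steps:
$X{\left(k \right)} = -12 + \frac{4 \left(-97 + k\right)}{57 + k}$ ($X{\left(k \right)} = -12 + 4 \frac{-97 + k}{57 + k} = -12 + \frac{4 \left(-97 + k\right)}{57 + k}$)
$X{\left(117 \right)} + 10990 = \frac{8 \left(-134 - 117\right)}{57 + 117} + 10990 = \frac{8 \left(-134 - 117\right)}{174} + 10990 = 8 \cdot \frac{1}{174} \left(-251\right) + 10990 = - \frac{1004}{87} + 10990 = \frac{955126}{87}$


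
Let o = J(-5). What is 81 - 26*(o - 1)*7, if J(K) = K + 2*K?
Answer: 2993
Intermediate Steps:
J(K) = 3*K
o = -15 (o = 3*(-5) = -15)
81 - 26*(o - 1)*7 = 81 - 26*(-15 - 1)*7 = 81 - (-416)*7 = 81 - 26*(-112) = 81 + 2912 = 2993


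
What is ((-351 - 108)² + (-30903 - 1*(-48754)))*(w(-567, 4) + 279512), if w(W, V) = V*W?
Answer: 63359125808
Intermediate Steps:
((-351 - 108)² + (-30903 - 1*(-48754)))*(w(-567, 4) + 279512) = ((-351 - 108)² + (-30903 - 1*(-48754)))*(4*(-567) + 279512) = ((-459)² + (-30903 + 48754))*(-2268 + 279512) = (210681 + 17851)*277244 = 228532*277244 = 63359125808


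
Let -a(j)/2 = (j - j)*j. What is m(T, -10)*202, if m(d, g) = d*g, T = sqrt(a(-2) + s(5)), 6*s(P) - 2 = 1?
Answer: -1010*sqrt(2) ≈ -1428.4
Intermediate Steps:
s(P) = 1/2 (s(P) = 1/3 + (1/6)*1 = 1/3 + 1/6 = 1/2)
a(j) = 0 (a(j) = -2*(j - j)*j = -0*j = -2*0 = 0)
T = sqrt(2)/2 (T = sqrt(0 + 1/2) = sqrt(1/2) = sqrt(2)/2 ≈ 0.70711)
m(T, -10)*202 = ((sqrt(2)/2)*(-10))*202 = -5*sqrt(2)*202 = -1010*sqrt(2)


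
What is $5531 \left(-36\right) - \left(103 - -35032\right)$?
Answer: $-234251$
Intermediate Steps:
$5531 \left(-36\right) - \left(103 - -35032\right) = -199116 - \left(103 + 35032\right) = -199116 - 35135 = -234251$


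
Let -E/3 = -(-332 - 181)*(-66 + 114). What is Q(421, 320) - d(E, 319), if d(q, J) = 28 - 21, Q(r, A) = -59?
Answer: -66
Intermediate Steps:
E = -73872 (E = -(-3)*(-332 - 181)*(-66 + 114) = -(-3)*(-513*48) = -(-3)*(-24624) = -3*24624 = -73872)
d(q, J) = 7
Q(421, 320) - d(E, 319) = -59 - 1*7 = -59 - 7 = -66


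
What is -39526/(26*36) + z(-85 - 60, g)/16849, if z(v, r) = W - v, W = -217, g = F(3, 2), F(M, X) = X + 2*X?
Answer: -333020483/7885332 ≈ -42.233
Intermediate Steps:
F(M, X) = 3*X
g = 6 (g = 3*2 = 6)
z(v, r) = -217 - v
-39526/(26*36) + z(-85 - 60, g)/16849 = -39526/(26*36) + (-217 - (-85 - 60))/16849 = -39526/936 + (-217 - 1*(-145))*(1/16849) = -39526*1/936 + (-217 + 145)*(1/16849) = -19763/468 - 72*1/16849 = -19763/468 - 72/16849 = -333020483/7885332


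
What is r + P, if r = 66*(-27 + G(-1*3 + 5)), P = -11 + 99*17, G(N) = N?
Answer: 22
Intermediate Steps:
P = 1672 (P = -11 + 1683 = 1672)
r = -1650 (r = 66*(-27 + (-1*3 + 5)) = 66*(-27 + (-3 + 5)) = 66*(-27 + 2) = 66*(-25) = -1650)
r + P = -1650 + 1672 = 22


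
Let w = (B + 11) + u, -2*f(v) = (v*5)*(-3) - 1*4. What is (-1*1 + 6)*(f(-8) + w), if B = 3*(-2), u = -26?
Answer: -395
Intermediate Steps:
B = -6
f(v) = 2 + 15*v/2 (f(v) = -((v*5)*(-3) - 1*4)/2 = -((5*v)*(-3) - 4)/2 = -(-15*v - 4)/2 = -(-4 - 15*v)/2 = 2 + 15*v/2)
w = -21 (w = (-6 + 11) - 26 = 5 - 26 = -21)
(-1*1 + 6)*(f(-8) + w) = (-1*1 + 6)*((2 + (15/2)*(-8)) - 21) = (-1 + 6)*((2 - 60) - 21) = 5*(-58 - 21) = 5*(-79) = -395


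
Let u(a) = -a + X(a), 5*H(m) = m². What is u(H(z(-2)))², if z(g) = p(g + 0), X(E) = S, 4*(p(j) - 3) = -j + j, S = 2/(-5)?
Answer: 121/25 ≈ 4.8400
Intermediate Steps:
S = -⅖ (S = 2*(-⅕) = -⅖ ≈ -0.40000)
p(j) = 3 (p(j) = 3 + (-j + j)/4 = 3 + (¼)*0 = 3 + 0 = 3)
X(E) = -⅖
z(g) = 3
H(m) = m²/5
u(a) = -⅖ - a (u(a) = -a - ⅖ = -⅖ - a)
u(H(z(-2)))² = (-⅖ - 3²/5)² = (-⅖ - 9/5)² = (-11/5)² = 121/25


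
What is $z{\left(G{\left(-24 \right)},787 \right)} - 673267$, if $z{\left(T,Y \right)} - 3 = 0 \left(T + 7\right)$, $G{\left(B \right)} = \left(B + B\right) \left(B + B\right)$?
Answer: $-673264$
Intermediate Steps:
$G{\left(B \right)} = 4 B^{2}$ ($G{\left(B \right)} = 2 B 2 B = 4 B^{2}$)
$z{\left(T,Y \right)} = 3$ ($z{\left(T,Y \right)} = 3 + 0 \left(T + 7\right) = 3 + 0 \left(7 + T\right) = 3 + 0 = 3$)
$z{\left(G{\left(-24 \right)},787 \right)} - 673267 = 3 - 673267 = -673264$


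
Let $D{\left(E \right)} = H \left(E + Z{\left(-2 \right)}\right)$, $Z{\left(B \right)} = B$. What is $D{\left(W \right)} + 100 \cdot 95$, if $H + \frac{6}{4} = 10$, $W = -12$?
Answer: $9381$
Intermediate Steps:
$H = \frac{17}{2}$ ($H = - \frac{3}{2} + 10 = \frac{17}{2} \approx 8.5$)
$D{\left(E \right)} = -17 + \frac{17 E}{2}$ ($D{\left(E \right)} = \frac{17 \left(E - 2\right)}{2} = \frac{17 \left(-2 + E\right)}{2} = -17 + \frac{17 E}{2}$)
$D{\left(W \right)} + 100 \cdot 95 = \left(-17 + \frac{17}{2} \left(-12\right)\right) + 100 \cdot 95 = \left(-17 - 102\right) + 9500 = -119 + 9500 = 9381$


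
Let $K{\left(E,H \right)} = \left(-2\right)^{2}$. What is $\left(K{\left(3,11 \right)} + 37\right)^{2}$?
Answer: $1681$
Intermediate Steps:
$K{\left(E,H \right)} = 4$
$\left(K{\left(3,11 \right)} + 37\right)^{2} = \left(4 + 37\right)^{2} = 41^{2} = 1681$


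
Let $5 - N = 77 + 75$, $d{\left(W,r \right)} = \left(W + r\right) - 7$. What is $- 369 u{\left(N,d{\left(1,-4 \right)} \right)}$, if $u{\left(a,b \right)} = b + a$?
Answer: $57933$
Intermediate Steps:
$d{\left(W,r \right)} = -7 + W + r$
$N = -147$ ($N = 5 - \left(77 + 75\right) = 5 - 152 = -147$)
$u{\left(a,b \right)} = a + b$
$- 369 u{\left(N,d{\left(1,-4 \right)} \right)} = - 369 \left(-147 - 10\right) = \left(-369\right) \left(-157\right) = 57933$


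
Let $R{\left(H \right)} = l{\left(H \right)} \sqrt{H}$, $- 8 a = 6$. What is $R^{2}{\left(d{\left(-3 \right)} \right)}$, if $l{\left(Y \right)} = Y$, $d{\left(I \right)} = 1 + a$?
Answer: $\frac{1}{64} \approx 0.015625$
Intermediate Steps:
$a = - \frac{3}{4}$ ($a = \left(- \frac{1}{8}\right) 6 = - \frac{3}{4} \approx -0.75$)
$d{\left(I \right)} = \frac{1}{4}$ ($d{\left(I \right)} = 1 - \frac{3}{4} = \frac{1}{4}$)
$R{\left(H \right)} = H^{\frac{3}{2}}$ ($R{\left(H \right)} = H \sqrt{H} = H^{\frac{3}{2}}$)
$R^{2}{\left(d{\left(-3 \right)} \right)} = \left(\left(\frac{1}{4}\right)^{\frac{3}{2}}\right)^{2} = \left(\frac{1}{8}\right)^{2} = \frac{1}{64}$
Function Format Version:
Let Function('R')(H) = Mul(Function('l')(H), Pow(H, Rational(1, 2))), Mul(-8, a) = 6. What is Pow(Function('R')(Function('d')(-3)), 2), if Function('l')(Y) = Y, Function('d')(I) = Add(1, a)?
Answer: Rational(1, 64) ≈ 0.015625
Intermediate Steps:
a = Rational(-3, 4) (a = Mul(Rational(-1, 8), 6) = Rational(-3, 4) ≈ -0.75000)
Function('d')(I) = Rational(1, 4) (Function('d')(I) = Add(1, Rational(-3, 4)) = Rational(1, 4))
Function('R')(H) = Pow(H, Rational(3, 2)) (Function('R')(H) = Mul(H, Pow(H, Rational(1, 2))) = Pow(H, Rational(3, 2)))
Pow(Function('R')(Function('d')(-3)), 2) = Pow(Pow(Rational(1, 4), Rational(3, 2)), 2) = Pow(Rational(1, 8), 2) = Rational(1, 64)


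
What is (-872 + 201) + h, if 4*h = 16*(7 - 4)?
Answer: -659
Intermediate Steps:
h = 12 (h = (16*(7 - 4))/4 = (16*3)/4 = (1/4)*48 = 12)
(-872 + 201) + h = (-872 + 201) + 12 = -671 + 12 = -659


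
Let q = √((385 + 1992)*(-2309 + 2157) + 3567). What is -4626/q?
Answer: 4626*I*√357737/357737 ≈ 7.7343*I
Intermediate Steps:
q = I*√357737 (q = √(2377*(-152) + 3567) = √(-361304 + 3567) = √(-357737) = I*√357737 ≈ 598.11*I)
-4626/q = -4626*(-I*√357737/357737) = -(-4626)*I*√357737/357737 = 4626*I*√357737/357737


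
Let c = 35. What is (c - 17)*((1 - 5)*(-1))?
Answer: 72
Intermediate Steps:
(c - 17)*((1 - 5)*(-1)) = (35 - 17)*((1 - 5)*(-1)) = 18*(-4*(-1)) = 18*4 = 72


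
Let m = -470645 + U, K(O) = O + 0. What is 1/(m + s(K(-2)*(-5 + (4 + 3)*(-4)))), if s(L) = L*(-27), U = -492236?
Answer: -1/964663 ≈ -1.0366e-6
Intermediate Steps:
K(O) = O
s(L) = -27*L
m = -962881 (m = -470645 - 492236 = -962881)
1/(m + s(K(-2)*(-5 + (4 + 3)*(-4)))) = 1/(-962881 - (-54)*(-5 + (4 + 3)*(-4))) = 1/(-962881 - (-54)*(-5 + 7*(-4))) = 1/(-962881 - (-54)*(-5 - 28)) = 1/(-962881 - (-54)*(-33)) = 1/(-962881 - 27*66) = 1/(-962881 - 1782) = 1/(-964663) = -1/964663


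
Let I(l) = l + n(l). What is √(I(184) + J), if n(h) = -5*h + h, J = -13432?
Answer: 4*I*√874 ≈ 118.25*I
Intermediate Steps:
n(h) = -4*h
I(l) = -3*l (I(l) = l - 4*l = -3*l)
√(I(184) + J) = √(-3*184 - 13432) = √(-552 - 13432) = √(-13984) = 4*I*√874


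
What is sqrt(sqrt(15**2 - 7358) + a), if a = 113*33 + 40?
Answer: sqrt(3769 + I*sqrt(7133)) ≈ 61.396 + 0.6878*I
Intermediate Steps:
a = 3769 (a = 3729 + 40 = 3769)
sqrt(sqrt(15**2 - 7358) + a) = sqrt(sqrt(15**2 - 7358) + 3769) = sqrt(sqrt(225 - 7358) + 3769) = sqrt(sqrt(-7133) + 3769) = sqrt(I*sqrt(7133) + 3769) = sqrt(3769 + I*sqrt(7133))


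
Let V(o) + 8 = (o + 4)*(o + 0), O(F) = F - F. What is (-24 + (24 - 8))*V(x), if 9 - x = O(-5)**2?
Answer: -872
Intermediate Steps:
O(F) = 0
x = 9 (x = 9 - 1*0**2 = 9 - 1*0 = 9 + 0 = 9)
V(o) = -8 + o*(4 + o) (V(o) = -8 + (o + 4)*(o + 0) = -8 + (4 + o)*o = -8 + o*(4 + o))
(-24 + (24 - 8))*V(x) = (-24 + (24 - 8))*(-8 + 9**2 + 4*9) = (-24 + 16)*(-8 + 81 + 36) = -8*109 = -872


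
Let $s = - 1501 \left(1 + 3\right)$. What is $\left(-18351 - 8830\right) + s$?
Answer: $-33185$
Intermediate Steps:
$s = -6004$ ($s = \left(-1501\right) 4 = -6004$)
$\left(-18351 - 8830\right) + s = \left(-18351 - 8830\right) - 6004 = -27181 - 6004 = -33185$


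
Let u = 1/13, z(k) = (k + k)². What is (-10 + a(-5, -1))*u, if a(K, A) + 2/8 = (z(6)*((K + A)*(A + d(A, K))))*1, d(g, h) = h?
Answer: 20695/52 ≈ 397.98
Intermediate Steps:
z(k) = 4*k² (z(k) = (2*k)² = 4*k²)
u = 1/13 ≈ 0.076923
a(K, A) = -¼ + 144*(A + K)² (a(K, A) = -¼ + ((4*6²)*((K + A)*(A + K)))*1 = -¼ + ((4*36)*((A + K)*(A + K)))*1 = -¼ + (144*(A + K)²)*1 = -¼ + 144*(A + K)²)
(-10 + a(-5, -1))*u = (-10 + (-¼ + 144*(-1)² + 144*(-5)² + 288*(-1)*(-5)))*(1/13) = (-10 + (-¼ + 144*1 + 144*25 + 1440))*(1/13) = (-10 + (-¼ + 144 + 3600 + 1440))*(1/13) = (-10 + 20735/4)*(1/13) = (20695/4)*(1/13) = 20695/52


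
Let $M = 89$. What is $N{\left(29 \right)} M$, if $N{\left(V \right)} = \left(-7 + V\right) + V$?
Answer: $4539$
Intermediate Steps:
$N{\left(V \right)} = -7 + 2 V$
$N{\left(29 \right)} M = \left(-7 + 2 \cdot 29\right) 89 = \left(-7 + 58\right) 89 = 51 \cdot 89 = 4539$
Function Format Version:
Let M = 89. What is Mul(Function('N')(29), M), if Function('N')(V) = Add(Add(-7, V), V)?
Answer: 4539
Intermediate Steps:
Function('N')(V) = Add(-7, Mul(2, V))
Mul(Function('N')(29), M) = Mul(Add(-7, Mul(2, 29)), 89) = Mul(Add(-7, 58), 89) = Mul(51, 89) = 4539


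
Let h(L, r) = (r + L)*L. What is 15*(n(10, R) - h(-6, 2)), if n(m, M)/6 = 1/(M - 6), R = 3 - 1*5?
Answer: -1485/4 ≈ -371.25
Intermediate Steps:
R = -2 (R = 3 - 5 = -2)
n(m, M) = 6/(-6 + M) (n(m, M) = 6/(M - 6) = 6/(-6 + M))
h(L, r) = L*(L + r) (h(L, r) = (L + r)*L = L*(L + r))
15*(n(10, R) - h(-6, 2)) = 15*(6/(-6 - 2) - (-6)*(-6 + 2)) = 15*(6/(-8) - (-6)*(-4)) = 15*(6*(-1/8) - 1*24) = 15*(-3/4 - 24) = 15*(-99/4) = -1485/4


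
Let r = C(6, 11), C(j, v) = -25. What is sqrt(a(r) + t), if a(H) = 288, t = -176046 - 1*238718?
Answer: 2*I*sqrt(103619) ≈ 643.8*I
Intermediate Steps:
r = -25
t = -414764 (t = -176046 - 238718 = -414764)
sqrt(a(r) + t) = sqrt(288 - 414764) = sqrt(-414476) = 2*I*sqrt(103619)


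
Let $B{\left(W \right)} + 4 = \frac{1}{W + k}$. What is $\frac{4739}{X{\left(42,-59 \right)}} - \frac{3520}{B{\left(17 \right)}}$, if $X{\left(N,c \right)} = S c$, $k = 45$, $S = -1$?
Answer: $\frac{14046693}{14573} \approx 963.88$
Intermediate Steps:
$X{\left(N,c \right)} = - c$
$B{\left(W \right)} = -4 + \frac{1}{45 + W}$ ($B{\left(W \right)} = -4 + \frac{1}{W + 45} = -4 + \frac{1}{45 + W}$)
$\frac{4739}{X{\left(42,-59 \right)}} - \frac{3520}{B{\left(17 \right)}} = \frac{4739}{\left(-1\right) \left(-59\right)} - \frac{3520}{\frac{1}{45 + 17} \left(-179 - 68\right)} = \frac{4739}{59} - \frac{3520}{\frac{1}{62} \left(-179 - 68\right)} = 4739 \cdot \frac{1}{59} - \frac{3520}{\frac{1}{62} \left(-247\right)} = \frac{4739}{59} - \frac{3520}{- \frac{247}{62}} = \frac{4739}{59} - - \frac{218240}{247} = \frac{4739}{59} + \frac{218240}{247} = \frac{14046693}{14573}$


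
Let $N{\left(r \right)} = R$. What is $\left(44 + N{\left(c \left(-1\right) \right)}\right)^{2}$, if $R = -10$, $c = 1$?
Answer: $1156$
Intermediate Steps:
$N{\left(r \right)} = -10$
$\left(44 + N{\left(c \left(-1\right) \right)}\right)^{2} = \left(44 - 10\right)^{2} = 34^{2} = 1156$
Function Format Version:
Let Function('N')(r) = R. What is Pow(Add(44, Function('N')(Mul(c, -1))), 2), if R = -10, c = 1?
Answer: 1156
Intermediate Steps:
Function('N')(r) = -10
Pow(Add(44, Function('N')(Mul(c, -1))), 2) = Pow(Add(44, -10), 2) = Pow(34, 2) = 1156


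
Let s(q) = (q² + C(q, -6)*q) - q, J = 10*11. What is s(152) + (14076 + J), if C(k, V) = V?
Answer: 36226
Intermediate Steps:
J = 110
s(q) = q² - 7*q (s(q) = (q² - 6*q) - q = q² - 7*q)
s(152) + (14076 + J) = 152*(-7 + 152) + (14076 + 110) = 152*145 + 14186 = 22040 + 14186 = 36226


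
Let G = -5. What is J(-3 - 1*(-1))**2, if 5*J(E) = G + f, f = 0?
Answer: 1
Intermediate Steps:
J(E) = -1 (J(E) = (-5 + 0)/5 = (1/5)*(-5) = -1)
J(-3 - 1*(-1))**2 = (-1)**2 = 1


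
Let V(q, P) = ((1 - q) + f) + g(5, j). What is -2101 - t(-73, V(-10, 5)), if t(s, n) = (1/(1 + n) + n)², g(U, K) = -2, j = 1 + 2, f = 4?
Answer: -445285/196 ≈ -2271.9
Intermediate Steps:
j = 3
V(q, P) = 3 - q (V(q, P) = ((1 - q) + 4) - 2 = (5 - q) - 2 = 3 - q)
t(s, n) = (n + 1/(1 + n))²
-2101 - t(-73, V(-10, 5)) = -2101 - (1 + (3 - 1*(-10)) + (3 - 1*(-10))²)²/(1 + (3 - 1*(-10)))² = -2101 - (1 + (3 + 10) + (3 + 10)²)²/(1 + (3 + 10))² = -2101 - (1 + 13 + 13²)²/(1 + 13)² = -2101 - (1 + 13 + 169)²/14² = -2101 - 183²/196 = -2101 - 33489/196 = -445285/196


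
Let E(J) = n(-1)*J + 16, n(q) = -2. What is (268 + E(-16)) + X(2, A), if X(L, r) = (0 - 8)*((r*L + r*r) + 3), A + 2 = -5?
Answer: 12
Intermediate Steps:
A = -7 (A = -2 - 5 = -7)
X(L, r) = -24 - 8*r² - 8*L*r (X(L, r) = -8*((L*r + r²) + 3) = -8*((r² + L*r) + 3) = -8*(3 + r² + L*r) = -24 - 8*r² - 8*L*r)
E(J) = 16 - 2*J (E(J) = -2*J + 16 = 16 - 2*J)
(268 + E(-16)) + X(2, A) = (268 + (16 - 2*(-16))) + (-24 - 8*(-7)² - 8*2*(-7)) = (268 + (16 + 32)) + (-24 - 8*49 + 112) = (268 + 48) + (-24 - 392 + 112) = 316 - 304 = 12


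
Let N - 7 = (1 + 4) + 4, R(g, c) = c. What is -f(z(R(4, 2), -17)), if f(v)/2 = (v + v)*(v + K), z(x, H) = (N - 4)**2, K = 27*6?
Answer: -176256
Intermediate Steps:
K = 162
N = 16 (N = 7 + ((1 + 4) + 4) = 7 + (5 + 4) = 7 + 9 = 16)
z(x, H) = 144 (z(x, H) = (16 - 4)**2 = 12**2 = 144)
f(v) = 4*v*(162 + v) (f(v) = 2*((v + v)*(v + 162)) = 2*((2*v)*(162 + v)) = 2*(2*v*(162 + v)) = 4*v*(162 + v))
-f(z(R(4, 2), -17)) = -4*144*(162 + 144) = -4*144*306 = -1*176256 = -176256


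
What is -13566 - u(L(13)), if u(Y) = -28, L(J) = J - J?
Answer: -13538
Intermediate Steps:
L(J) = 0
-13566 - u(L(13)) = -13566 - 1*(-28) = -13566 + 28 = -13538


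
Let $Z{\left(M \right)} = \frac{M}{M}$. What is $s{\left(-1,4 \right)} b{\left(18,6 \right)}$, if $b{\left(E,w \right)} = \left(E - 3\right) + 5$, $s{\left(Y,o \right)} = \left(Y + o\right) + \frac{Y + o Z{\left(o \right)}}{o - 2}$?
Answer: $90$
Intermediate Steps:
$Z{\left(M \right)} = 1$
$s{\left(Y,o \right)} = Y + o + \frac{Y + o}{-2 + o}$ ($s{\left(Y,o \right)} = \left(Y + o\right) + \frac{Y + o 1}{o - 2} = \left(Y + o\right) + \frac{Y + o}{-2 + o} = Y + o + \frac{Y + o}{-2 + o}$)
$b{\left(E,w \right)} = 2 + E$ ($b{\left(E,w \right)} = \left(-3 + E\right) + 5 = 2 + E$)
$s{\left(-1,4 \right)} b{\left(18,6 \right)} = \frac{4^{2} - -1 - 4 - 4}{-2 + 4} \left(2 + 18\right) = \frac{16 + 1 - 4 - 4}{2} \cdot 20 = \frac{1}{2} \cdot 9 \cdot 20 = \frac{9}{2} \cdot 20 = 90$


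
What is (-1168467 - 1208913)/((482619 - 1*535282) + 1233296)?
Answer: -2377380/1180633 ≈ -2.0136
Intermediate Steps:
(-1168467 - 1208913)/((482619 - 1*535282) + 1233296) = -2377380/((482619 - 535282) + 1233296) = -2377380/(-52663 + 1233296) = -2377380/1180633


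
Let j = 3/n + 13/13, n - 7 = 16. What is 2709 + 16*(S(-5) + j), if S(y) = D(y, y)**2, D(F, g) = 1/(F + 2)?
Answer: 564875/207 ≈ 2728.9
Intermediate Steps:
n = 23 (n = 7 + 16 = 23)
j = 26/23 (j = 3/23 + 13/13 = 3*(1/23) + 13*(1/13) = 3/23 + 1 = 26/23 ≈ 1.1304)
D(F, g) = 1/(2 + F)
S(y) = (2 + y)**(-2) (S(y) = (1/(2 + y))**2 = (2 + y)**(-2))
2709 + 16*(S(-5) + j) = 2709 + 16*((2 - 5)**(-2) + 26/23) = 2709 + 16*((-3)**(-2) + 26/23) = 2709 + 16*(1/9 + 26/23) = 2709 + 16*(257/207) = 2709 + 4112/207 = 564875/207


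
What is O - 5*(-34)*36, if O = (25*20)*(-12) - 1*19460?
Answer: -19340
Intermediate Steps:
O = -25460 (O = 500*(-12) - 19460 = -6000 - 19460 = -25460)
O - 5*(-34)*36 = -25460 - 5*(-34)*36 = -25460 + 170*36 = -25460 + 6120 = -19340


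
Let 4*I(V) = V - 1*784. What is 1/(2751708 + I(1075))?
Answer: 4/11007123 ≈ 3.6340e-7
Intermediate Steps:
I(V) = -196 + V/4 (I(V) = (V - 1*784)/4 = (V - 784)/4 = (-784 + V)/4 = -196 + V/4)
1/(2751708 + I(1075)) = 1/(2751708 + (-196 + (1/4)*1075)) = 1/(2751708 + (-196 + 1075/4)) = 1/(2751708 + 291/4) = 1/(11007123/4) = 4/11007123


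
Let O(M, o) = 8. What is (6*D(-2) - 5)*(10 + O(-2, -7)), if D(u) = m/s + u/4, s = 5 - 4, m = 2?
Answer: 72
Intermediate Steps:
s = 1
D(u) = 2 + u/4 (D(u) = 2/1 + u/4 = 2*1 + u*(¼) = 2 + u/4)
(6*D(-2) - 5)*(10 + O(-2, -7)) = (6*(2 + (¼)*(-2)) - 5)*(10 + 8) = (6*(2 - ½) - 5)*18 = (6*(3/2) - 5)*18 = (9 - 5)*18 = 4*18 = 72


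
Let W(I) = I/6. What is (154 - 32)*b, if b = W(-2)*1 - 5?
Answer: -1952/3 ≈ -650.67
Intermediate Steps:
W(I) = I/6 (W(I) = I*(1/6) = I/6)
b = -16/3 (b = ((1/6)*(-2))*1 - 5 = -1/3*1 - 5 = -1/3 - 5 = -16/3 ≈ -5.3333)
(154 - 32)*b = (154 - 32)*(-16/3) = 122*(-16/3) = -1952/3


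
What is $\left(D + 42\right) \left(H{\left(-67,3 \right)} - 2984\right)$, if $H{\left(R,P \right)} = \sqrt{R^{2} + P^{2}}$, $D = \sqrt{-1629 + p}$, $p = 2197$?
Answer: $- 2 \left(21 + \sqrt{142}\right) \left(2984 - \sqrt{4498}\right) \approx -1.9203 \cdot 10^{5}$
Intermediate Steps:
$D = 2 \sqrt{142}$ ($D = \sqrt{-1629 + 2197} = \sqrt{568} = 2 \sqrt{142} \approx 23.833$)
$H{\left(R,P \right)} = \sqrt{P^{2} + R^{2}}$
$\left(D + 42\right) \left(H{\left(-67,3 \right)} - 2984\right) = \left(2 \sqrt{142} + 42\right) \left(\sqrt{3^{2} + \left(-67\right)^{2}} - 2984\right) = \left(42 + 2 \sqrt{142}\right) \left(\sqrt{9 + 4489} - 2984\right) = \left(42 + 2 \sqrt{142}\right) \left(\sqrt{4498} - 2984\right) = \left(42 + 2 \sqrt{142}\right) \left(-2984 + \sqrt{4498}\right) = \left(-2984 + \sqrt{4498}\right) \left(42 + 2 \sqrt{142}\right)$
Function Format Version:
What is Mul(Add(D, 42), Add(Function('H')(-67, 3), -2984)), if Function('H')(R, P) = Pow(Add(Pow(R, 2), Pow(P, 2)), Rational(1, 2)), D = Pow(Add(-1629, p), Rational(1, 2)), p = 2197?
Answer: Mul(-2, Add(21, Pow(142, Rational(1, 2))), Add(2984, Mul(-1, Pow(4498, Rational(1, 2))))) ≈ -1.9203e+5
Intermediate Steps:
D = Mul(2, Pow(142, Rational(1, 2))) (D = Pow(Add(-1629, 2197), Rational(1, 2)) = Pow(568, Rational(1, 2)) = Mul(2, Pow(142, Rational(1, 2))) ≈ 23.833)
Function('H')(R, P) = Pow(Add(Pow(P, 2), Pow(R, 2)), Rational(1, 2))
Mul(Add(D, 42), Add(Function('H')(-67, 3), -2984)) = Mul(Add(Mul(2, Pow(142, Rational(1, 2))), 42), Add(Pow(Add(Pow(3, 2), Pow(-67, 2)), Rational(1, 2)), -2984)) = Mul(Add(42, Mul(2, Pow(142, Rational(1, 2)))), Add(Pow(Add(9, 4489), Rational(1, 2)), -2984)) = Mul(Add(42, Mul(2, Pow(142, Rational(1, 2)))), Add(Pow(4498, Rational(1, 2)), -2984)) = Mul(Add(42, Mul(2, Pow(142, Rational(1, 2)))), Add(-2984, Pow(4498, Rational(1, 2)))) = Mul(Add(-2984, Pow(4498, Rational(1, 2))), Add(42, Mul(2, Pow(142, Rational(1, 2)))))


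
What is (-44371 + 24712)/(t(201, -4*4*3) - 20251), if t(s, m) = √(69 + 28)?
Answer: 132704803/136700968 + 6553*√97/136700968 ≈ 0.97124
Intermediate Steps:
t(s, m) = √97
(-44371 + 24712)/(t(201, -4*4*3) - 20251) = (-44371 + 24712)/(√97 - 20251) = -19659/(-20251 + √97)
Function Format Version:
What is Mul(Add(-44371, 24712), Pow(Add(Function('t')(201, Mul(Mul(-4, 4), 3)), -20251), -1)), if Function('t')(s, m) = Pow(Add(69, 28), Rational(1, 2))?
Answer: Add(Rational(132704803, 136700968), Mul(Rational(6553, 136700968), Pow(97, Rational(1, 2)))) ≈ 0.97124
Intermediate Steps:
Function('t')(s, m) = Pow(97, Rational(1, 2))
Mul(Add(-44371, 24712), Pow(Add(Function('t')(201, Mul(Mul(-4, 4), 3)), -20251), -1)) = Mul(Add(-44371, 24712), Pow(Add(Pow(97, Rational(1, 2)), -20251), -1)) = Mul(-19659, Pow(Add(-20251, Pow(97, Rational(1, 2))), -1))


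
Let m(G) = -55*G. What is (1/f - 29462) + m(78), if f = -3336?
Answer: -112596673/3336 ≈ -33752.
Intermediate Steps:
(1/f - 29462) + m(78) = (1/(-3336) - 29462) - 55*78 = (-1/3336 - 29462) - 4290 = -98285233/3336 - 4290 = -112596673/3336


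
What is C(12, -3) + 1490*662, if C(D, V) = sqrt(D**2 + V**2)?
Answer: 986380 + 3*sqrt(17) ≈ 9.8639e+5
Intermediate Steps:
C(12, -3) + 1490*662 = sqrt(12**2 + (-3)**2) + 1490*662 = sqrt(144 + 9) + 986380 = sqrt(153) + 986380 = 3*sqrt(17) + 986380 = 986380 + 3*sqrt(17)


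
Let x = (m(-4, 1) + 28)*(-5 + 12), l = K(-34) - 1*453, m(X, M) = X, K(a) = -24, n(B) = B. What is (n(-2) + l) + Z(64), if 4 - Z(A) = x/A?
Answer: -3821/8 ≈ -477.63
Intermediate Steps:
l = -477 (l = -24 - 1*453 = -24 - 453 = -477)
x = 168 (x = (-4 + 28)*(-5 + 12) = 24*7 = 168)
Z(A) = 4 - 168/A
(n(-2) + l) + Z(64) = (-2 - 477) + (4 - 168/64) = -479 + (4 - 168*1/64) = -479 + (4 - 21/8) = -479 + 11/8 = -3821/8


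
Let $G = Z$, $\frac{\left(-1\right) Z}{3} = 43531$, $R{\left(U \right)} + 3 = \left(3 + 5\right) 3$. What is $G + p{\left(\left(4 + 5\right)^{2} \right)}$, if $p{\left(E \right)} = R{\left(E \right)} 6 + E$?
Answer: $-130386$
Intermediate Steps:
$R{\left(U \right)} = 21$ ($R{\left(U \right)} = -3 + \left(3 + 5\right) 3 = -3 + 8 \cdot 3 = -3 + 24 = 21$)
$Z = -130593$ ($Z = \left(-3\right) 43531 = -130593$)
$G = -130593$
$p{\left(E \right)} = 126 + E$ ($p{\left(E \right)} = 21 \cdot 6 + E = 126 + E$)
$G + p{\left(\left(4 + 5\right)^{2} \right)} = -130593 + \left(126 + \left(4 + 5\right)^{2}\right) = -130593 + \left(126 + 9^{2}\right) = -130593 + \left(126 + 81\right) = -130593 + 207 = -130386$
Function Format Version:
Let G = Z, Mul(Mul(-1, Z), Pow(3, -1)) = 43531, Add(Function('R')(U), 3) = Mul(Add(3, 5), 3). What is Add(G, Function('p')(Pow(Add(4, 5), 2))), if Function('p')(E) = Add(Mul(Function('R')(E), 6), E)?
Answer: -130386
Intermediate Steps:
Function('R')(U) = 21 (Function('R')(U) = Add(-3, Mul(Add(3, 5), 3)) = Add(-3, Mul(8, 3)) = Add(-3, 24) = 21)
Z = -130593 (Z = Mul(-3, 43531) = -130593)
G = -130593
Function('p')(E) = Add(126, E) (Function('p')(E) = Add(Mul(21, 6), E) = Add(126, E))
Add(G, Function('p')(Pow(Add(4, 5), 2))) = Add(-130593, Add(126, Pow(Add(4, 5), 2))) = Add(-130593, Add(126, Pow(9, 2))) = Add(-130593, Add(126, 81)) = Add(-130593, 207) = -130386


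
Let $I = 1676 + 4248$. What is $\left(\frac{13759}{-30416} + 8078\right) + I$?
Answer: $\frac{425871073}{30416} \approx 14002.0$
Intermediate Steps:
$I = 5924$
$\left(\frac{13759}{-30416} + 8078\right) + I = \left(\frac{13759}{-30416} + 8078\right) + 5924 = \left(13759 \left(- \frac{1}{30416}\right) + 8078\right) + 5924 = \left(- \frac{13759}{30416} + 8078\right) + 5924 = \frac{245686689}{30416} + 5924 = \frac{425871073}{30416}$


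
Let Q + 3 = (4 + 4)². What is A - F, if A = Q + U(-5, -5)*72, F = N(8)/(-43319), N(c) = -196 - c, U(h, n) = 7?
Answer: 24475031/43319 ≈ 565.00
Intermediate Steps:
Q = 61 (Q = -3 + (4 + 4)² = -3 + 8² = -3 + 64 = 61)
F = 204/43319 (F = (-196 - 1*8)/(-43319) = (-196 - 8)*(-1/43319) = -204*(-1/43319) = 204/43319 ≈ 0.0047093)
A = 565 (A = 61 + 7*72 = 61 + 504 = 565)
A - F = 565 - 1*204/43319 = 565 - 204/43319 = 24475031/43319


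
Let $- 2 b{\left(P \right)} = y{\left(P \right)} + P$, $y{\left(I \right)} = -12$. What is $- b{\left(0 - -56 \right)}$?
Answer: $22$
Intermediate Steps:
$b{\left(P \right)} = 6 - \frac{P}{2}$ ($b{\left(P \right)} = - \frac{-12 + P}{2} = 6 - \frac{P}{2}$)
$- b{\left(0 - -56 \right)} = - (6 - \frac{0 - -56}{2}) = - (6 - \frac{0 + 56}{2}) = - (6 - 28) = \left(-1\right) \left(-22\right) = 22$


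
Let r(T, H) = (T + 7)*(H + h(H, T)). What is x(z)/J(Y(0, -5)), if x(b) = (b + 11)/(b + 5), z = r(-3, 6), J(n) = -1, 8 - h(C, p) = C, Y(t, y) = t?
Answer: -43/37 ≈ -1.1622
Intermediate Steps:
h(C, p) = 8 - C
r(T, H) = 56 + 8*T (r(T, H) = (T + 7)*(H + (8 - H)) = (7 + T)*8 = 56 + 8*T)
z = 32 (z = 56 + 8*(-3) = 56 - 24 = 32)
x(b) = (11 + b)/(5 + b)
x(z)/J(Y(0, -5)) = ((11 + 32)/(5 + 32))/(-1) = -43/37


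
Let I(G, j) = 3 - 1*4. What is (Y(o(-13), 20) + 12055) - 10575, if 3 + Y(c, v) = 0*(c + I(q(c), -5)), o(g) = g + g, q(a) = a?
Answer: 1477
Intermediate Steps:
I(G, j) = -1 (I(G, j) = 3 - 4 = -1)
o(g) = 2*g
Y(c, v) = -3 (Y(c, v) = -3 + 0*(c - 1) = -3 + 0*(-1 + c) = -3 + 0 = -3)
(Y(o(-13), 20) + 12055) - 10575 = (-3 + 12055) - 10575 = 12052 - 10575 = 1477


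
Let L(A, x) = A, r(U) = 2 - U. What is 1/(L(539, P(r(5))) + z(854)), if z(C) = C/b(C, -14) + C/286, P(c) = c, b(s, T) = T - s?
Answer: 8866/4796525 ≈ 0.0018484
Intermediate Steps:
z(C) = C/286 + C/(-14 - C) (z(C) = C/(-14 - C) + C/286 = C/286 + C/(-14 - C))
1/(L(539, P(r(5))) + z(854)) = 1/(539 + (1/286)*854*(-272 + 854)/(14 + 854)) = 1/(539 + (1/286)*854*582/868) = 1/(539 + (1/286)*854*(1/868)*582) = 1/(539 + 17751/8866) = 1/(4796525/8866) = 8866/4796525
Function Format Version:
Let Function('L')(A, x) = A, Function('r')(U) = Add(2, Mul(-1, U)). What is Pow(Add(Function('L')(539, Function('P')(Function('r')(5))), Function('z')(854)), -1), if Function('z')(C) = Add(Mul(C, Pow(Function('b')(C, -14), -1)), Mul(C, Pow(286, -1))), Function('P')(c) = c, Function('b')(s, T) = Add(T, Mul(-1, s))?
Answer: Rational(8866, 4796525) ≈ 0.0018484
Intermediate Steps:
Function('z')(C) = Add(Mul(Rational(1, 286), C), Mul(C, Pow(Add(-14, Mul(-1, C)), -1))) (Function('z')(C) = Add(Mul(C, Pow(Add(-14, Mul(-1, C)), -1)), Mul(C, Pow(286, -1))) = Add(Mul(C, Pow(Add(-14, Mul(-1, C)), -1)), Mul(C, Rational(1, 286))) = Add(Mul(C, Pow(Add(-14, Mul(-1, C)), -1)), Mul(Rational(1, 286), C)) = Add(Mul(Rational(1, 286), C), Mul(C, Pow(Add(-14, Mul(-1, C)), -1))))
Pow(Add(Function('L')(539, Function('P')(Function('r')(5))), Function('z')(854)), -1) = Pow(Add(539, Mul(Rational(1, 286), 854, Pow(Add(14, 854), -1), Add(-272, 854))), -1) = Pow(Add(539, Mul(Rational(1, 286), 854, Pow(868, -1), 582)), -1) = Pow(Add(539, Mul(Rational(1, 286), 854, Rational(1, 868), 582)), -1) = Pow(Add(539, Rational(17751, 8866)), -1) = Pow(Rational(4796525, 8866), -1) = Rational(8866, 4796525)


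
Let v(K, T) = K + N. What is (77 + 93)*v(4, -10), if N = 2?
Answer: 1020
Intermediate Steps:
v(K, T) = 2 + K (v(K, T) = K + 2 = 2 + K)
(77 + 93)*v(4, -10) = (77 + 93)*(2 + 4) = 170*6 = 1020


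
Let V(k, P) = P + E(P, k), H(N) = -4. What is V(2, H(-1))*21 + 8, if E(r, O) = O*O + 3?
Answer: 71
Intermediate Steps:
E(r, O) = 3 + O² (E(r, O) = O² + 3 = 3 + O²)
V(k, P) = 3 + P + k² (V(k, P) = P + (3 + k²) = 3 + P + k²)
V(2, H(-1))*21 + 8 = (3 - 4 + 2²)*21 + 8 = (3 - 4 + 4)*21 + 8 = 3*21 + 8 = 63 + 8 = 71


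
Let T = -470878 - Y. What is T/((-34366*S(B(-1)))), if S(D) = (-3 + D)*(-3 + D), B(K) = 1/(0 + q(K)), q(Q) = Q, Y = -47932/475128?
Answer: 55931818613/65312995392 ≈ 0.85637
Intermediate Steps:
Y = -11983/118782 (Y = -47932*1/475128 = -11983/118782 ≈ -0.10088)
B(K) = 1/K (B(K) = 1/(0 + K) = 1/K)
S(D) = (-3 + D)²
T = -55931818613/118782 (T = -470878 - 1*(-11983/118782) = -470878 + 11983/118782 = -55931818613/118782 ≈ -4.7088e+5)
T/((-34366*S(B(-1)))) = -55931818613*(-1/(34366*(-3 + 1/(-1))²))/118782 = -55931818613*(-1/(34366*(-3 - 1)²))/118782 = -55931818613/(118782*((-34366*(-4)²))) = -55931818613/(118782*((-34366*16))) = -55931818613/118782/(-549856) = -55931818613/118782*(-1/549856) = 55931818613/65312995392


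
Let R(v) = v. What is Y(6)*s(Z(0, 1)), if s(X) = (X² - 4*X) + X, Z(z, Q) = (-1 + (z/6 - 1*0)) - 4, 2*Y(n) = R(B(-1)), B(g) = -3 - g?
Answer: -40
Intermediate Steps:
Y(n) = -1 (Y(n) = (-3 - 1*(-1))/2 = (-3 + 1)/2 = (½)*(-2) = -1)
Z(z, Q) = -5 + z/6 (Z(z, Q) = (-1 + (z*(⅙) + 0)) - 4 = (-1 + (z/6 + 0)) - 4 = (-1 + z/6) - 4 = -5 + z/6)
s(X) = X² - 3*X
Y(6)*s(Z(0, 1)) = -(-5 + (⅙)*0)*(-3 + (-5 + (⅙)*0)) = -(-5 + 0)*(-3 + (-5 + 0)) = -(-5)*(-3 - 5) = -(-5)*(-8) = -1*40 = -40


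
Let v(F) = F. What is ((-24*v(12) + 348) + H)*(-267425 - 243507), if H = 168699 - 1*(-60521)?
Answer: -117146488960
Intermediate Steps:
H = 229220 (H = 168699 + 60521 = 229220)
((-24*v(12) + 348) + H)*(-267425 - 243507) = ((-24*12 + 348) + 229220)*(-267425 - 243507) = ((-288 + 348) + 229220)*(-510932) = (60 + 229220)*(-510932) = 229280*(-510932) = -117146488960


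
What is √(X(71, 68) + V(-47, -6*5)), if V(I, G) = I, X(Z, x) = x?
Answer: √21 ≈ 4.5826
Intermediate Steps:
√(X(71, 68) + V(-47, -6*5)) = √(68 - 47) = √21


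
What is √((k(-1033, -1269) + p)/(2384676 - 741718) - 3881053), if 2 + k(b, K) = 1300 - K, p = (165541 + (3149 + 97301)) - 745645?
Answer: I*√10476169798590444838/1642958 ≈ 1970.0*I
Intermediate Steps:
p = -479654 (p = (165541 + 100450) - 745645 = 265991 - 745645 = -479654)
k(b, K) = 1298 - K (k(b, K) = -2 + (1300 - K) = 1298 - K)
√((k(-1033, -1269) + p)/(2384676 - 741718) - 3881053) = √(((1298 - 1*(-1269)) - 479654)/(2384676 - 741718) - 3881053) = √(((1298 + 1269) - 479654)/1642958 - 3881053) = √((2567 - 479654)*(1/1642958) - 3881053) = √(-477087*1/1642958 - 3881053) = √(-477087/1642958 - 3881053) = √(-6376407551861/1642958) = I*√10476169798590444838/1642958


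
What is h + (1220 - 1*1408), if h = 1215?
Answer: 1027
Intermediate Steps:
h + (1220 - 1*1408) = 1215 + (1220 - 1*1408) = 1215 + (1220 - 1408) = 1215 - 188 = 1027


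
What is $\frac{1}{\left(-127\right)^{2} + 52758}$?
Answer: $\frac{1}{68887} \approx 1.4517 \cdot 10^{-5}$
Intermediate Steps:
$\frac{1}{\left(-127\right)^{2} + 52758} = \frac{1}{16129 + 52758} = \frac{1}{68887}$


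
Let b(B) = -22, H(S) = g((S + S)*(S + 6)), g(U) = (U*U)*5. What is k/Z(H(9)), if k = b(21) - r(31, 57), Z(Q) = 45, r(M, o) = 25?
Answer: -47/45 ≈ -1.0444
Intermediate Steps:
g(U) = 5*U² (g(U) = U²*5 = 5*U²)
H(S) = 20*S²*(6 + S)² (H(S) = 5*((S + S)*(S + 6))² = 5*((2*S)*(6 + S))² = 5*(2*S*(6 + S))² = 5*(4*S²*(6 + S)²) = 20*S²*(6 + S)²)
k = -47 (k = -22 - 1*25 = -22 - 25 = -47)
k/Z(H(9)) = -47/45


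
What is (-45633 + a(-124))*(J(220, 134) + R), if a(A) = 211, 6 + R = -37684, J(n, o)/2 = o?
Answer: 1699782084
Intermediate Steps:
J(n, o) = 2*o
R = -37690 (R = -6 - 37684 = -37690)
(-45633 + a(-124))*(J(220, 134) + R) = (-45633 + 211)*(2*134 - 37690) = -45422*(268 - 37690) = -45422*(-37422) = 1699782084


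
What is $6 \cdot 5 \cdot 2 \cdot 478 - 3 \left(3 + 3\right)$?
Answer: $28662$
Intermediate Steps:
$6 \cdot 5 \cdot 2 \cdot 478 - 3 \left(3 + 3\right) = 30 \cdot 2 \cdot 478 - 18 = 60 \cdot 478 - 18 = 28680 - 18 = 28662$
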